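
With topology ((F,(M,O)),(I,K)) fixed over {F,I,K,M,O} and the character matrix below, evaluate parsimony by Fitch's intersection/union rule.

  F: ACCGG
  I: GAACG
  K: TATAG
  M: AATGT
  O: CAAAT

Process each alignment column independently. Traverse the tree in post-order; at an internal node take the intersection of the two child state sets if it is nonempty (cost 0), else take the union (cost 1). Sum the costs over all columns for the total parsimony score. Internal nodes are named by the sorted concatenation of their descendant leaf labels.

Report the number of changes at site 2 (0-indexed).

MO@0: {A} ∪ {C} = {A,C} (union, +1)
FMO@0: {A} ∩ {A,C} = {A} (intersection, +0)
IK@0: {G} ∪ {T} = {G,T} (union, +1)
FIKMO@0: {A} ∪ {G,T} = {A,G,T} (union, +1)
MO@1: {A} ∩ {A} = {A} (intersection, +0)
FMO@1: {C} ∪ {A} = {A,C} (union, +1)
IK@1: {A} ∩ {A} = {A} (intersection, +0)
FIKMO@1: {A,C} ∩ {A} = {A} (intersection, +0)
MO@2: {T} ∪ {A} = {A,T} (union, +1)
FMO@2: {C} ∪ {A,T} = {A,C,T} (union, +1)
IK@2: {A} ∪ {T} = {A,T} (union, +1)
FIKMO@2: {A,C,T} ∩ {A,T} = {A,T} (intersection, +0)
MO@3: {G} ∪ {A} = {A,G} (union, +1)
FMO@3: {G} ∩ {A,G} = {G} (intersection, +0)
IK@3: {C} ∪ {A} = {A,C} (union, +1)
FIKMO@3: {G} ∪ {A,C} = {A,C,G} (union, +1)
MO@4: {T} ∩ {T} = {T} (intersection, +0)
FMO@4: {G} ∪ {T} = {G,T} (union, +1)
IK@4: {G} ∩ {G} = {G} (intersection, +0)
FIKMO@4: {G,T} ∩ {G} = {G} (intersection, +0)
per-site changes: [3, 1, 3, 3, 1]; total = 11

3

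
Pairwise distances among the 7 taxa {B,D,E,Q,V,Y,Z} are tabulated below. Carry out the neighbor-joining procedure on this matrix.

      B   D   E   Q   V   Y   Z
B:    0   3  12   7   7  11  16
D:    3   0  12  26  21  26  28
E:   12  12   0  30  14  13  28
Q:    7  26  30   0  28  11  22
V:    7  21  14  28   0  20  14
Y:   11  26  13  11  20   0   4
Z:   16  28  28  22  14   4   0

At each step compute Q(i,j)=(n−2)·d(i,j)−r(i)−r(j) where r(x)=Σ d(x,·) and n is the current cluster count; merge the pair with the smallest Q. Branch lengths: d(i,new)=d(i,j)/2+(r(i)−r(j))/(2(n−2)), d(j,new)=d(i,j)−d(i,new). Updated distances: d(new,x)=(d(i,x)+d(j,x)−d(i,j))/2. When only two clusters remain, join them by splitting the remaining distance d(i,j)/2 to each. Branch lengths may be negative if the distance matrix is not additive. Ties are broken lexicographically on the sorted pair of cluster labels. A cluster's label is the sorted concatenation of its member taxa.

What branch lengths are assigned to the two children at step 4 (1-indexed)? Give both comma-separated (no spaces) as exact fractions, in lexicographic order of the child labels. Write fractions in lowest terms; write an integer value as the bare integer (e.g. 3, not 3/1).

1. join Y+Z (d=4, Q=-177) ⇒ YZ; edges |Y|=-7/10, |Z|=47/10
  updated: d(B,YZ)=23/2, d(D,YZ)=25, d(E,YZ)=37/2, d(Q,YZ)=29/2, d(V,YZ)=15
2. join Q+YZ (d=29/2, Q=-132) ⇒ QYZ; edges |Q|=79/8, |YZ|=37/8
  updated: d(B,QYZ)=2, d(D,QYZ)=73/4, d(E,QYZ)=17, d(QYZ,V)=57/4
3. join D+E (d=12, Q=-293/4) ⇒ DE; edges |D|=47/8, |E|=49/8
  updated: d(B,DE)=3/2, d(DE,QYZ)=93/8, d(DE,V)=23/2
4. join B+QYZ (d=2, Q=-275/8) ⇒ BQYZ; edges |B|=-107/32, |QYZ|=171/32
  updated: d(BQYZ,DE)=89/16, d(BQYZ,V)=77/8
5. join BQYZ+DE (d=89/16, Q=-427/16) ⇒ BDEQYZ; edges |BQYZ|=59/32, |DE|=119/32
  updated: d(BDEQYZ,V)=249/32
6. join BDEQYZ+V (d=249/32) ⇒ BDEQVYZ; edges |BDEQYZ|=249/64, |V|=249/64
final tree: (((B:-107/32,(Q:79/8,(Y:-7/10,Z:47/10):37/8):171/32):59/32,(D:47/8,E:49/8):119/32):249/64,V:249/64)
total length: 1467/32

-107/32,171/32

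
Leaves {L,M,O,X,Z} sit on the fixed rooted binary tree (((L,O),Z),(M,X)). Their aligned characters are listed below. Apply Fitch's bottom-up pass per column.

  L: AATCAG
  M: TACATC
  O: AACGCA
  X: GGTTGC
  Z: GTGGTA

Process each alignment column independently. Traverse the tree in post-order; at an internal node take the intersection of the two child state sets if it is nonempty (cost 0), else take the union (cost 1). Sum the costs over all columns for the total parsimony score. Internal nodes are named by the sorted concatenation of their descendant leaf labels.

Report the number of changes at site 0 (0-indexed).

[col 0] LO: children L:{A}, O:{A} ∩→ {A}; cost 0
[col 0] LOZ: children LO:{A}, Z:{G} ∪→ {A,G}; cost 1
[col 0] MX: children M:{T}, X:{G} ∪→ {G,T}; cost 1
[col 0] LMOXZ: children LOZ:{A,G}, MX:{G,T} ∩→ {G}; cost 0
[col 1] LO: children L:{A}, O:{A} ∩→ {A}; cost 0
[col 1] LOZ: children LO:{A}, Z:{T} ∪→ {A,T}; cost 1
[col 1] MX: children M:{A}, X:{G} ∪→ {A,G}; cost 1
[col 1] LMOXZ: children LOZ:{A,T}, MX:{A,G} ∩→ {A}; cost 0
[col 2] LO: children L:{T}, O:{C} ∪→ {C,T}; cost 1
[col 2] LOZ: children LO:{C,T}, Z:{G} ∪→ {C,G,T}; cost 1
[col 2] MX: children M:{C}, X:{T} ∪→ {C,T}; cost 1
[col 2] LMOXZ: children LOZ:{C,G,T}, MX:{C,T} ∩→ {C,T}; cost 0
[col 3] LO: children L:{C}, O:{G} ∪→ {C,G}; cost 1
[col 3] LOZ: children LO:{C,G}, Z:{G} ∩→ {G}; cost 0
[col 3] MX: children M:{A}, X:{T} ∪→ {A,T}; cost 1
[col 3] LMOXZ: children LOZ:{G}, MX:{A,T} ∪→ {A,G,T}; cost 1
[col 4] LO: children L:{A}, O:{C} ∪→ {A,C}; cost 1
[col 4] LOZ: children LO:{A,C}, Z:{T} ∪→ {A,C,T}; cost 1
[col 4] MX: children M:{T}, X:{G} ∪→ {G,T}; cost 1
[col 4] LMOXZ: children LOZ:{A,C,T}, MX:{G,T} ∩→ {T}; cost 0
[col 5] LO: children L:{G}, O:{A} ∪→ {A,G}; cost 1
[col 5] LOZ: children LO:{A,G}, Z:{A} ∩→ {A}; cost 0
[col 5] MX: children M:{C}, X:{C} ∩→ {C}; cost 0
[col 5] LMOXZ: children LOZ:{A}, MX:{C} ∪→ {A,C}; cost 1
per-site changes: [2, 2, 3, 3, 3, 2]; total = 15

2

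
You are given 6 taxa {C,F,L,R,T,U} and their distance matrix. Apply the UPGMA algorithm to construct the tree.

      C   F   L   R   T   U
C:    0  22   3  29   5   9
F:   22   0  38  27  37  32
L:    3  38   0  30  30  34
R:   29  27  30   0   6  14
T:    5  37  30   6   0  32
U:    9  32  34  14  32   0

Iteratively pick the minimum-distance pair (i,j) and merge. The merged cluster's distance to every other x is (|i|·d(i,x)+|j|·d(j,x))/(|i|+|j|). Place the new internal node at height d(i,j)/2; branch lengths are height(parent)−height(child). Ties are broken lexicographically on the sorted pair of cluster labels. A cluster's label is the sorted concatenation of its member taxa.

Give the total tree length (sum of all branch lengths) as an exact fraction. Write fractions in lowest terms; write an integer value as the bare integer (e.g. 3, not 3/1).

1. join C+L (d=3) ⇒ CL; edges |C|=3/2, |L|=3/2
  updated: d(CL,F)=30, d(CL,R)=59/2, d(CL,T)=35/2, d(CL,U)=43/2
2. join R+T (d=6) ⇒ RT; edges |R|=3, |T|=3
  updated: d(CL,RT)=47/2, d(F,RT)=32, d(RT,U)=23
3. join CL+U (d=43/2) ⇒ CLU; edges |CL|=37/4, |U|=43/4
  updated: d(CLU,F)=92/3, d(CLU,RT)=70/3
4. join CLU+RT (d=70/3) ⇒ CLRTU; edges |CLU|=11/12, |RT|=26/3
  updated: d(CLRTU,F)=156/5
5. join CLRTU+F (d=156/5) ⇒ CFLRTU; edges |CLRTU|=59/15, |F|=78/5
final tree: ((((C:3/2,L:3/2):37/4,U:43/4):11/12,(R:3,T:3):26/3):59/15,F:78/5)
total length: 3487/60

3487/60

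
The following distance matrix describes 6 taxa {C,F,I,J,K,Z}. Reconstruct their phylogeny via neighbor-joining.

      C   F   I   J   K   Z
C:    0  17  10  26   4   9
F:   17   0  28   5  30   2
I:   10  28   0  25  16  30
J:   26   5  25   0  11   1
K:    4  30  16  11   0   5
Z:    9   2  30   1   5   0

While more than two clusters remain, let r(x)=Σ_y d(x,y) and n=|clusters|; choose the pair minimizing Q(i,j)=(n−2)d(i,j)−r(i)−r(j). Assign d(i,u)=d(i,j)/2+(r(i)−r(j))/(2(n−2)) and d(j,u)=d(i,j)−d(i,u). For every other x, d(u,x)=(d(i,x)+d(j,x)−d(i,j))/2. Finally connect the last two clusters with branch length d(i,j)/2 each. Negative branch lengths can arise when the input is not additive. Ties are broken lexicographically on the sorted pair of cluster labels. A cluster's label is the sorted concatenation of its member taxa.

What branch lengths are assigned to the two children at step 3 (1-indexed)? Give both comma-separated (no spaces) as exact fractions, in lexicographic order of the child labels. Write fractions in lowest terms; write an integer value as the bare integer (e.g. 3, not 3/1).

23/2,-17/4

iteration 1: select C,I (d=10, Q=-135); attach at lengths (-3/8, 83/8); label the merged cluster CI
  updated: d(CI,F)=35/2, d(CI,J)=41/2, d(CI,K)=5, d(CI,Z)=29/2
iteration 2: select CI,K (d=5, Q=-187/2); attach at lengths (43/12, 17/12); label the merged cluster CIK
  updated: d(CIK,F)=85/4, d(CIK,J)=53/4, d(CIK,Z)=29/4
iteration 3: select CIK,Z (d=29/4, Q=-75/2); attach at lengths (23/2, -17/4); label the merged cluster CIKZ
  updated: d(CIKZ,F)=8, d(CIKZ,J)=7/2
iteration 4: select CIKZ,F (d=8, Q=-33/2); attach at lengths (13/4, 19/4); label the merged cluster CFIKZ
  updated: d(CFIKZ,J)=1/4
iteration 5: select CFIKZ,J (d=1/4); attach at lengths (1/8, 1/8); label the merged cluster CFIJKZ
final tree: (((((C:-3/8,I:83/8):43/12,K:17/12):23/2,Z:-17/4):13/4,F:19/4):1/8,J:1/8)
total length: 61/2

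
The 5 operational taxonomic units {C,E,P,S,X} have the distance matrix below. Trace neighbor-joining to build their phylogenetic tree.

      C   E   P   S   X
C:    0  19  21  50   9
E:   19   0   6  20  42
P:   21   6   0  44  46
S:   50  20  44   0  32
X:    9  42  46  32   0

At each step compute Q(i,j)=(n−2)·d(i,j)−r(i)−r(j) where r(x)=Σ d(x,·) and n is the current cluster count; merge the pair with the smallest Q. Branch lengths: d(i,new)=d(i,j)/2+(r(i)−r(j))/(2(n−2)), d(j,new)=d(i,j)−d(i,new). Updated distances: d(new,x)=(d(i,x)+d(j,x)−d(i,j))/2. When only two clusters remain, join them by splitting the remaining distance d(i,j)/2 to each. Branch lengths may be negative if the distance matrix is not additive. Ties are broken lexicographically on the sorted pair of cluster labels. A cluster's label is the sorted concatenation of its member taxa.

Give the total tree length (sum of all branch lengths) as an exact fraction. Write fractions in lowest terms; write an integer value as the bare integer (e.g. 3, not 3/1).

60

iteration 1: select C,X (d=9, Q=-201); attach at lengths (-1/2, 19/2); label the merged cluster CX
  updated: d(CX,E)=26, d(CX,P)=29, d(CX,S)=73/2
iteration 2: select CX,S (d=73/2, Q=-119); attach at lengths (16, 41/2); label the merged cluster CSX
  updated: d(CSX,E)=19/4, d(CSX,P)=73/4
iteration 3: select CSX,E (d=19/4, Q=-29); attach at lengths (17/2, -15/4); label the merged cluster CESX
  updated: d(CESX,P)=39/4
iteration 4: select CESX,P (d=39/4); attach at lengths (39/8, 39/8); label the merged cluster CEPSX
final tree: ((((C:-1/2,X:19/2):16,S:41/2):17/2,E:-15/4):39/8,P:39/8)
total length: 60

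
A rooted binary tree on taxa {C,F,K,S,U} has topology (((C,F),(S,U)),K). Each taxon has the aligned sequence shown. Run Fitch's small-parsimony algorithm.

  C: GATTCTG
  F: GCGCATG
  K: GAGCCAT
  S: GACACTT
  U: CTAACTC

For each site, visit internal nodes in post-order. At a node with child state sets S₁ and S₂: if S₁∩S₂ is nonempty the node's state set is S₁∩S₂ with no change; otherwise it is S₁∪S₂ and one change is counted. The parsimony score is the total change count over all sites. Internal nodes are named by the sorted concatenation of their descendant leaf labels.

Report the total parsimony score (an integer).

CF@0: {G} ∩ {G} = {G} (intersection, +0)
SU@0: {G} ∪ {C} = {C,G} (union, +1)
CFSU@0: {G} ∩ {C,G} = {G} (intersection, +0)
CFKSU@0: {G} ∩ {G} = {G} (intersection, +0)
CF@1: {A} ∪ {C} = {A,C} (union, +1)
SU@1: {A} ∪ {T} = {A,T} (union, +1)
CFSU@1: {A,C} ∩ {A,T} = {A} (intersection, +0)
CFKSU@1: {A} ∩ {A} = {A} (intersection, +0)
CF@2: {T} ∪ {G} = {G,T} (union, +1)
SU@2: {C} ∪ {A} = {A,C} (union, +1)
CFSU@2: {G,T} ∪ {A,C} = {A,C,G,T} (union, +1)
CFKSU@2: {A,C,G,T} ∩ {G} = {G} (intersection, +0)
CF@3: {T} ∪ {C} = {C,T} (union, +1)
SU@3: {A} ∩ {A} = {A} (intersection, +0)
CFSU@3: {C,T} ∪ {A} = {A,C,T} (union, +1)
CFKSU@3: {A,C,T} ∩ {C} = {C} (intersection, +0)
CF@4: {C} ∪ {A} = {A,C} (union, +1)
SU@4: {C} ∩ {C} = {C} (intersection, +0)
CFSU@4: {A,C} ∩ {C} = {C} (intersection, +0)
CFKSU@4: {C} ∩ {C} = {C} (intersection, +0)
CF@5: {T} ∩ {T} = {T} (intersection, +0)
SU@5: {T} ∩ {T} = {T} (intersection, +0)
CFSU@5: {T} ∩ {T} = {T} (intersection, +0)
CFKSU@5: {T} ∪ {A} = {A,T} (union, +1)
CF@6: {G} ∩ {G} = {G} (intersection, +0)
SU@6: {T} ∪ {C} = {C,T} (union, +1)
CFSU@6: {G} ∪ {C,T} = {C,G,T} (union, +1)
CFKSU@6: {C,G,T} ∩ {T} = {T} (intersection, +0)
per-site changes: [1, 2, 3, 2, 1, 1, 2]; total = 12

12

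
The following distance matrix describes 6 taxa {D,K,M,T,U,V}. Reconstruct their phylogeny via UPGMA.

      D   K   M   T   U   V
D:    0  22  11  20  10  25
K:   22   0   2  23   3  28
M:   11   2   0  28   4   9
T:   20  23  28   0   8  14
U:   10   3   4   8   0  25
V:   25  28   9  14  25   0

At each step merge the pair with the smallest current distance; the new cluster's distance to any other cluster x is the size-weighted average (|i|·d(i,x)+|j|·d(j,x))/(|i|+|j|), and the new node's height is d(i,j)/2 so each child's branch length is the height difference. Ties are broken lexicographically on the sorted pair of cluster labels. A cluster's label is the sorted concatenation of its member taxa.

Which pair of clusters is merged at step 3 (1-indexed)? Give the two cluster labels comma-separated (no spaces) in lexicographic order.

T,V

step 1: merge (K,M) at d=2; branch lengths K→1, M→1; new cluster KM
  updated: d(D,KM)=33/2, d(KM,T)=51/2, d(KM,U)=7/2, d(KM,V)=37/2
step 2: merge (KM,U) at d=7/2; branch lengths KM→3/4, U→7/4; new cluster KMU
  updated: d(D,KMU)=43/3, d(KMU,T)=59/3, d(KMU,V)=62/3
step 3: merge (T,V) at d=14; branch lengths T→7, V→7; new cluster TV
  updated: d(D,TV)=45/2, d(KMU,TV)=121/6
step 4: merge (D,KMU) at d=43/3; branch lengths D→43/6, KMU→65/12; new cluster DKMU
  updated: d(DKMU,TV)=83/4
step 5: merge (DKMU,TV) at d=83/4; branch lengths DKMU→77/24, TV→27/8; new cluster DKMTUV
final tree: ((D:43/6,((K:1,M:1):3/4,U:7/4):65/12):77/24,(T:7,V:7):27/8)
total length: 113/3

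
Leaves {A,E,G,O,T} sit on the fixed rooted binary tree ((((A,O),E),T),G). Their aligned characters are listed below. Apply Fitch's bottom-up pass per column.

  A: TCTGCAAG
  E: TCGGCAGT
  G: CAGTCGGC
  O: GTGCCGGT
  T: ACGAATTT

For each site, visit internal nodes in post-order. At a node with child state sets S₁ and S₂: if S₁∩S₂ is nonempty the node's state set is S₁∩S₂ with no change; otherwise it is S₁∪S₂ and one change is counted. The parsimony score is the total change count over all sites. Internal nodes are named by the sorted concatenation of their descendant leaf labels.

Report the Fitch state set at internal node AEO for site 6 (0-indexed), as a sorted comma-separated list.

G

AO@0: {T} ∪ {G} = {G,T} (union, +1)
AEO@0: {G,T} ∩ {T} = {T} (intersection, +0)
AEOT@0: {T} ∪ {A} = {A,T} (union, +1)
AEGOT@0: {A,T} ∪ {C} = {A,C,T} (union, +1)
AO@1: {C} ∪ {T} = {C,T} (union, +1)
AEO@1: {C,T} ∩ {C} = {C} (intersection, +0)
AEOT@1: {C} ∩ {C} = {C} (intersection, +0)
AEGOT@1: {C} ∪ {A} = {A,C} (union, +1)
AO@2: {T} ∪ {G} = {G,T} (union, +1)
AEO@2: {G,T} ∩ {G} = {G} (intersection, +0)
AEOT@2: {G} ∩ {G} = {G} (intersection, +0)
AEGOT@2: {G} ∩ {G} = {G} (intersection, +0)
AO@3: {G} ∪ {C} = {C,G} (union, +1)
AEO@3: {C,G} ∩ {G} = {G} (intersection, +0)
AEOT@3: {G} ∪ {A} = {A,G} (union, +1)
AEGOT@3: {A,G} ∪ {T} = {A,G,T} (union, +1)
AO@4: {C} ∩ {C} = {C} (intersection, +0)
AEO@4: {C} ∩ {C} = {C} (intersection, +0)
AEOT@4: {C} ∪ {A} = {A,C} (union, +1)
AEGOT@4: {A,C} ∩ {C} = {C} (intersection, +0)
AO@5: {A} ∪ {G} = {A,G} (union, +1)
AEO@5: {A,G} ∩ {A} = {A} (intersection, +0)
AEOT@5: {A} ∪ {T} = {A,T} (union, +1)
AEGOT@5: {A,T} ∪ {G} = {A,G,T} (union, +1)
AO@6: {A} ∪ {G} = {A,G} (union, +1)
AEO@6: {A,G} ∩ {G} = {G} (intersection, +0)
AEOT@6: {G} ∪ {T} = {G,T} (union, +1)
AEGOT@6: {G,T} ∩ {G} = {G} (intersection, +0)
AO@7: {G} ∪ {T} = {G,T} (union, +1)
AEO@7: {G,T} ∩ {T} = {T} (intersection, +0)
AEOT@7: {T} ∩ {T} = {T} (intersection, +0)
AEGOT@7: {T} ∪ {C} = {C,T} (union, +1)
per-site changes: [3, 2, 1, 3, 1, 3, 2, 2]; total = 17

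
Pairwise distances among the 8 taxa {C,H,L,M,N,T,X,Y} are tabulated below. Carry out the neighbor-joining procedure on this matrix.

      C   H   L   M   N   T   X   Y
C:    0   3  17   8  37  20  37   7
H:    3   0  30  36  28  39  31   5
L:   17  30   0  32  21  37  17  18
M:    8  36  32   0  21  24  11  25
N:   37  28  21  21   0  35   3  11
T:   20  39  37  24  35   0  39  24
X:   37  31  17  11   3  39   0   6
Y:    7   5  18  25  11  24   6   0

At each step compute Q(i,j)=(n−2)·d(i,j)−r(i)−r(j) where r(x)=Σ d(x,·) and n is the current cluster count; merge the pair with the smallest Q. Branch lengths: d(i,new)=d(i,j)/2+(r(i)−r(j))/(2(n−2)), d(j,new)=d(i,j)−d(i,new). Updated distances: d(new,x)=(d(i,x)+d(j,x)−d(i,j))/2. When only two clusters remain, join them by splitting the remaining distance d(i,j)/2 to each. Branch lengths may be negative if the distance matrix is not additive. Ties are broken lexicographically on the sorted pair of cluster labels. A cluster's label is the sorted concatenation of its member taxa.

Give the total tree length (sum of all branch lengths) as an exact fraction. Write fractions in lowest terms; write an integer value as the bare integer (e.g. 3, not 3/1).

2103/32

iteration 1: select C,H (d=3, Q=-283); attach at lengths (-25/12, 61/12); label the merged cluster CH
  updated: d(CH,L)=22, d(CH,M)=41/2, d(CH,N)=31, d(CH,T)=28, d(CH,X)=65/2, d(CH,Y)=9/2
iteration 2: select N,X (d=3, Q=-431/2); attach at lengths (57/20, 3/20); label the merged cluster NX
  updated: d(CH,NX)=121/4, d(L,NX)=35/2, d(M,NX)=29/2, d(NX,T)=71/2, d(NX,Y)=7
iteration 3: select M,T (d=24, Q=-337/2); attach at lengths (127/16, 257/16); label the merged cluster MT
  updated: d(CH,MT)=49/4, d(L,MT)=45/2, d(MT,NX)=13, d(MT,Y)=25/2
iteration 4: select CH,Y (d=9/2, Q=-195/2); attach at lengths (27/4, -9/4); label the merged cluster CHY
  updated: d(CHY,L)=71/4, d(CHY,MT)=81/8, d(CHY,NX)=131/8
iteration 5: select CHY,MT (d=81/8, Q=-557/8); attach at lengths (151/32, 173/32); label the merged cluster CHMTY
  updated: d(CHMTY,L)=241/16, d(CHMTY,NX)=77/8
iteration 6: select CHMTY,L (d=241/16, Q=-675/16); attach at lengths (115/32, 367/32); label the merged cluster CHLMTY
  updated: d(CHLMTY,NX)=193/32
iteration 7: select CHLMTY,NX (d=193/32); attach at lengths (193/64, 193/64); label the merged cluster CHLMNTXY
final tree: (((((C:-25/12,H:61/12):27/4,Y:-9/4):151/32,(M:127/16,T:257/16):173/32):115/32,L:367/32):193/64,(N:57/20,X:3/20):193/64)
total length: 2103/32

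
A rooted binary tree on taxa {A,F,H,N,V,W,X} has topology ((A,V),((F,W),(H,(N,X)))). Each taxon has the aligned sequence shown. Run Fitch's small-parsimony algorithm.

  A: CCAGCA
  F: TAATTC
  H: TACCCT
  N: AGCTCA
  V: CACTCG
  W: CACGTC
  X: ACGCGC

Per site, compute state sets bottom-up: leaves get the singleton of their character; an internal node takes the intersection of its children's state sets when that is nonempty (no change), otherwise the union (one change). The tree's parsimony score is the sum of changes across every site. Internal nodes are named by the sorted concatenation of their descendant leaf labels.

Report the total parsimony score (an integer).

19

site 0, node AV: A={C} ∩ V={C} → {C} (+0)
site 0, node FW: F={T} ∪ W={C} → {C,T} (+1)
site 0, node NX: N={A} ∩ X={A} → {A} (+0)
site 0, node HNX: H={T} ∪ NX={A} → {A,T} (+1)
site 0, node FHNWX: FW={C,T} ∩ HNX={A,T} → {T} (+0)
site 0, node AFHNVWX: AV={C} ∪ FHNWX={T} → {C,T} (+1)
site 1, node AV: A={C} ∪ V={A} → {A,C} (+1)
site 1, node FW: F={A} ∩ W={A} → {A} (+0)
site 1, node NX: N={G} ∪ X={C} → {C,G} (+1)
site 1, node HNX: H={A} ∪ NX={C,G} → {A,C,G} (+1)
site 1, node FHNWX: FW={A} ∩ HNX={A,C,G} → {A} (+0)
site 1, node AFHNVWX: AV={A,C} ∩ FHNWX={A} → {A} (+0)
site 2, node AV: A={A} ∪ V={C} → {A,C} (+1)
site 2, node FW: F={A} ∪ W={C} → {A,C} (+1)
site 2, node NX: N={C} ∪ X={G} → {C,G} (+1)
site 2, node HNX: H={C} ∩ NX={C,G} → {C} (+0)
site 2, node FHNWX: FW={A,C} ∩ HNX={C} → {C} (+0)
site 2, node AFHNVWX: AV={A,C} ∩ FHNWX={C} → {C} (+0)
site 3, node AV: A={G} ∪ V={T} → {G,T} (+1)
site 3, node FW: F={T} ∪ W={G} → {G,T} (+1)
site 3, node NX: N={T} ∪ X={C} → {C,T} (+1)
site 3, node HNX: H={C} ∩ NX={C,T} → {C} (+0)
site 3, node FHNWX: FW={G,T} ∪ HNX={C} → {C,G,T} (+1)
site 3, node AFHNVWX: AV={G,T} ∩ FHNWX={C,G,T} → {G,T} (+0)
site 4, node AV: A={C} ∩ V={C} → {C} (+0)
site 4, node FW: F={T} ∩ W={T} → {T} (+0)
site 4, node NX: N={C} ∪ X={G} → {C,G} (+1)
site 4, node HNX: H={C} ∩ NX={C,G} → {C} (+0)
site 4, node FHNWX: FW={T} ∪ HNX={C} → {C,T} (+1)
site 4, node AFHNVWX: AV={C} ∩ FHNWX={C,T} → {C} (+0)
site 5, node AV: A={A} ∪ V={G} → {A,G} (+1)
site 5, node FW: F={C} ∩ W={C} → {C} (+0)
site 5, node NX: N={A} ∪ X={C} → {A,C} (+1)
site 5, node HNX: H={T} ∪ NX={A,C} → {A,C,T} (+1)
site 5, node FHNWX: FW={C} ∩ HNX={A,C,T} → {C} (+0)
site 5, node AFHNVWX: AV={A,G} ∪ FHNWX={C} → {A,C,G} (+1)
per-site changes: [3, 3, 3, 4, 2, 4]; total = 19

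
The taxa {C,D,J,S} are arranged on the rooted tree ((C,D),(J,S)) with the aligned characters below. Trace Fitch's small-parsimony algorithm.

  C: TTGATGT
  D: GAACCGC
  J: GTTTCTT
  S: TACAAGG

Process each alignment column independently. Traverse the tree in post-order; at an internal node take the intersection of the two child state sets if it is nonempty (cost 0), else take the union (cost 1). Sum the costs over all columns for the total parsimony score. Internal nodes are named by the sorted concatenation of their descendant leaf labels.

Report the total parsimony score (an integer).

14

[col 0] CD: children C:{T}, D:{G} ∪→ {G,T}; cost 1
[col 0] JS: children J:{G}, S:{T} ∪→ {G,T}; cost 1
[col 0] CDJS: children CD:{G,T}, JS:{G,T} ∩→ {G,T}; cost 0
[col 1] CD: children C:{T}, D:{A} ∪→ {A,T}; cost 1
[col 1] JS: children J:{T}, S:{A} ∪→ {A,T}; cost 1
[col 1] CDJS: children CD:{A,T}, JS:{A,T} ∩→ {A,T}; cost 0
[col 2] CD: children C:{G}, D:{A} ∪→ {A,G}; cost 1
[col 2] JS: children J:{T}, S:{C} ∪→ {C,T}; cost 1
[col 2] CDJS: children CD:{A,G}, JS:{C,T} ∪→ {A,C,G,T}; cost 1
[col 3] CD: children C:{A}, D:{C} ∪→ {A,C}; cost 1
[col 3] JS: children J:{T}, S:{A} ∪→ {A,T}; cost 1
[col 3] CDJS: children CD:{A,C}, JS:{A,T} ∩→ {A}; cost 0
[col 4] CD: children C:{T}, D:{C} ∪→ {C,T}; cost 1
[col 4] JS: children J:{C}, S:{A} ∪→ {A,C}; cost 1
[col 4] CDJS: children CD:{C,T}, JS:{A,C} ∩→ {C}; cost 0
[col 5] CD: children C:{G}, D:{G} ∩→ {G}; cost 0
[col 5] JS: children J:{T}, S:{G} ∪→ {G,T}; cost 1
[col 5] CDJS: children CD:{G}, JS:{G,T} ∩→ {G}; cost 0
[col 6] CD: children C:{T}, D:{C} ∪→ {C,T}; cost 1
[col 6] JS: children J:{T}, S:{G} ∪→ {G,T}; cost 1
[col 6] CDJS: children CD:{C,T}, JS:{G,T} ∩→ {T}; cost 0
per-site changes: [2, 2, 3, 2, 2, 1, 2]; total = 14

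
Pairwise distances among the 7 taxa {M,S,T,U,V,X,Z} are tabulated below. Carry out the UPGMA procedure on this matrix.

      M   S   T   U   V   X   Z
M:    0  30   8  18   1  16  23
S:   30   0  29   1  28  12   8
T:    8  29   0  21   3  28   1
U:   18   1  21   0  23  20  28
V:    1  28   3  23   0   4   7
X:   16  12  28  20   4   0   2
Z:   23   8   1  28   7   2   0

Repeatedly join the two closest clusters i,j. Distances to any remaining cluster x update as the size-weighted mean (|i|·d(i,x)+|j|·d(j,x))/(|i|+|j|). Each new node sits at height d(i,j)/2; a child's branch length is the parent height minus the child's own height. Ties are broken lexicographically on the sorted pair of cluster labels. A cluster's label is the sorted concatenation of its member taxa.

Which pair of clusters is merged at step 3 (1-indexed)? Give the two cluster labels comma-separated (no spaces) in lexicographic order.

1. join M+V (d=1) ⇒ MV; edges |M|=1/2, |V|=1/2
  updated: d(MV,S)=29, d(MV,T)=11/2, d(MV,U)=41/2, d(MV,X)=10, d(MV,Z)=15
2. join S+U (d=1) ⇒ SU; edges |S|=1/2, |U|=1/2
  updated: d(MV,SU)=99/4, d(SU,T)=25, d(SU,X)=16, d(SU,Z)=18
3. join T+Z (d=1) ⇒ TZ; edges |T|=1/2, |Z|=1/2
  updated: d(MV,TZ)=41/4, d(SU,TZ)=43/2, d(TZ,X)=15
4. join MV+X (d=10) ⇒ MVX; edges |MV|=9/2, |X|=5
  updated: d(MVX,SU)=131/6, d(MVX,TZ)=71/6
5. join MVX+TZ (d=71/6) ⇒ MTVXZ; edges |MVX|=11/12, |TZ|=65/12
  updated: d(MTVXZ,SU)=217/10
6. join MTVXZ+SU (d=217/10) ⇒ MSTUVXZ; edges |MTVXZ|=74/15, |SU|=207/20
final tree: ((((M:1/2,V:1/2):9/2,X:5):11/12,(T:1/2,Z:1/2):65/12):74/15,(S:1/2,U:1/2):207/20)
total length: 2047/60

T,Z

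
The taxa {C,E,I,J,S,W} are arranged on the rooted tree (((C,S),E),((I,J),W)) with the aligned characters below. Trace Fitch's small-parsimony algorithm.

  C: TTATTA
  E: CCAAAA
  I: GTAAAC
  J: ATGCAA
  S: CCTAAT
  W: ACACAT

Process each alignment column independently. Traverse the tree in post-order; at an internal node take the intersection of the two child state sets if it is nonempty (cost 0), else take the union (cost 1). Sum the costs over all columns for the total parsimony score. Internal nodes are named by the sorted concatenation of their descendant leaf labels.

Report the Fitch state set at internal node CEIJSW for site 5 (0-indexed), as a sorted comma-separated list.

site 0, node CS: C={T} ∪ S={C} → {C,T} (+1)
site 0, node CES: CS={C,T} ∩ E={C} → {C} (+0)
site 0, node IJ: I={G} ∪ J={A} → {A,G} (+1)
site 0, node IJW: IJ={A,G} ∩ W={A} → {A} (+0)
site 0, node CEIJSW: CES={C} ∪ IJW={A} → {A,C} (+1)
site 1, node CS: C={T} ∪ S={C} → {C,T} (+1)
site 1, node CES: CS={C,T} ∩ E={C} → {C} (+0)
site 1, node IJ: I={T} ∩ J={T} → {T} (+0)
site 1, node IJW: IJ={T} ∪ W={C} → {C,T} (+1)
site 1, node CEIJSW: CES={C} ∩ IJW={C,T} → {C} (+0)
site 2, node CS: C={A} ∪ S={T} → {A,T} (+1)
site 2, node CES: CS={A,T} ∩ E={A} → {A} (+0)
site 2, node IJ: I={A} ∪ J={G} → {A,G} (+1)
site 2, node IJW: IJ={A,G} ∩ W={A} → {A} (+0)
site 2, node CEIJSW: CES={A} ∩ IJW={A} → {A} (+0)
site 3, node CS: C={T} ∪ S={A} → {A,T} (+1)
site 3, node CES: CS={A,T} ∩ E={A} → {A} (+0)
site 3, node IJ: I={A} ∪ J={C} → {A,C} (+1)
site 3, node IJW: IJ={A,C} ∩ W={C} → {C} (+0)
site 3, node CEIJSW: CES={A} ∪ IJW={C} → {A,C} (+1)
site 4, node CS: C={T} ∪ S={A} → {A,T} (+1)
site 4, node CES: CS={A,T} ∩ E={A} → {A} (+0)
site 4, node IJ: I={A} ∩ J={A} → {A} (+0)
site 4, node IJW: IJ={A} ∩ W={A} → {A} (+0)
site 4, node CEIJSW: CES={A} ∩ IJW={A} → {A} (+0)
site 5, node CS: C={A} ∪ S={T} → {A,T} (+1)
site 5, node CES: CS={A,T} ∩ E={A} → {A} (+0)
site 5, node IJ: I={C} ∪ J={A} → {A,C} (+1)
site 5, node IJW: IJ={A,C} ∪ W={T} → {A,C,T} (+1)
site 5, node CEIJSW: CES={A} ∩ IJW={A,C,T} → {A} (+0)
per-site changes: [3, 2, 2, 3, 1, 3]; total = 14

A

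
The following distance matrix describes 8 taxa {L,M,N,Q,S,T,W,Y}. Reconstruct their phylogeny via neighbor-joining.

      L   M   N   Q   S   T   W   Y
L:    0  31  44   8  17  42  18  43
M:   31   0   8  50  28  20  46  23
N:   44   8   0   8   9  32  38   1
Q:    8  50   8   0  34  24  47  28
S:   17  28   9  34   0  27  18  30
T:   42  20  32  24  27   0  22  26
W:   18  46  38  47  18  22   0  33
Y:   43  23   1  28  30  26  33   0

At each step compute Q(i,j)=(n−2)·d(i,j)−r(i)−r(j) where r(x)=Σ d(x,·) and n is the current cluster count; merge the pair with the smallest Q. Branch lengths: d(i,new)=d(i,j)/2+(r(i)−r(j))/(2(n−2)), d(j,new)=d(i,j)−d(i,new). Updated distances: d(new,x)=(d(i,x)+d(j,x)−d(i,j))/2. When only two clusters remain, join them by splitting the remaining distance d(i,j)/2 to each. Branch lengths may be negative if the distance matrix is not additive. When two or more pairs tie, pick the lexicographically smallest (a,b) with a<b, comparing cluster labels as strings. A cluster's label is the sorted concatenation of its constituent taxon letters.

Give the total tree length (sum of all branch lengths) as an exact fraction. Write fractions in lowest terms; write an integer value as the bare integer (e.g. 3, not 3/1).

step 1: merge (L,Q) at d=8, Q=-354; branch lengths L→13/3, Q→11/3; new cluster LQ
  updated: d(LQ,M)=73/2, d(LQ,N)=22, d(LQ,S)=43/2, d(LQ,T)=29, d(LQ,W)=57/2, d(LQ,Y)=63/2
step 2: merge (N,Y) at d=1, Q=-499/2; branch lengths N→-59/20, Y→79/20; new cluster NY
  updated: d(LQ,NY)=105/4, d(M,NY)=15, d(NY,S)=19, d(NY,T)=57/2, d(NY,W)=35
step 3: merge (M,NY) at d=15, Q=-837/4; branch lengths M→327/32, NY→153/32; new cluster MNY
  updated: d(LQ,MNY)=191/8, d(MNY,S)=16, d(MNY,T)=67/4, d(MNY,W)=33
step 4: merge (MNY,T) at d=67/4, Q=-1073/8; branch lengths MNY→361/48, T→443/48; new cluster MNTY
  updated: d(LQ,MNTY)=289/16, d(MNTY,S)=105/8, d(MNTY,W)=153/8
step 5: merge (LQ,MNTY) at d=289/16, Q=-329/4; branch lengths LQ→431/32, MNTY→147/32; new cluster LMNQTY
  updated: d(LMNQTY,S)=265/32, d(LMNQTY,W)=473/32
step 6: merge (LMNQTY,S) at d=265/32, Q=-657/16; branch lengths LMNQTY→81/32, S→23/4; new cluster LMNQSTY
  updated: d(LMNQSTY,W)=49/4
step 7: merge (LMNQSTY,W) at d=49/4; branch lengths LMNQSTY→49/8, W→49/8; new cluster LMNQSTWY
final tree: ((((L:13/3,Q:11/3):431/32,((M:327/32,(N:-59/20,Y:79/20):153/32):361/48,T:443/48):147/32):81/32,S:23/4):49/8,W:49/8)
total length: 2539/32

2539/32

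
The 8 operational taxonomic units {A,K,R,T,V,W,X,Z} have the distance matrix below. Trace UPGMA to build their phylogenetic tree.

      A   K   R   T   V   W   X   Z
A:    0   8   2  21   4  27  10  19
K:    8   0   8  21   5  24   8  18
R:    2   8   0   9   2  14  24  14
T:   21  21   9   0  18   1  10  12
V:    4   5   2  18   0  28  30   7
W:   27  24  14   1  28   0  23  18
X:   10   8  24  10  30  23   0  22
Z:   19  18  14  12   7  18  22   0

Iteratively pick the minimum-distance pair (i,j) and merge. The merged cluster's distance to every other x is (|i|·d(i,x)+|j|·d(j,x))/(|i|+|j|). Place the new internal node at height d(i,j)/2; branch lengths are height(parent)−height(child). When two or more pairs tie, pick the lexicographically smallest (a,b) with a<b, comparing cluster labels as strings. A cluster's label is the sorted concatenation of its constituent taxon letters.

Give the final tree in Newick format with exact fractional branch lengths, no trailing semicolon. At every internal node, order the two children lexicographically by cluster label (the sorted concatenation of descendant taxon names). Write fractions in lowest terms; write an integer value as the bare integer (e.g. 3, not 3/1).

iteration 1: select T,W (d=1); attach at lengths (1/2, 1/2); label the merged cluster TW
  updated: d(A,TW)=24, d(K,TW)=45/2, d(R,TW)=23/2, d(TW,V)=23, d(TW,X)=33/2, d(TW,Z)=15
iteration 2: select A,R (d=2); attach at lengths (1, 1); label the merged cluster AR
  updated: d(AR,K)=8, d(AR,TW)=71/4, d(AR,V)=3, d(AR,X)=17, d(AR,Z)=33/2
iteration 3: select AR,V (d=3); attach at lengths (1/2, 3/2); label the merged cluster ARV
  updated: d(ARV,K)=7, d(ARV,TW)=39/2, d(ARV,X)=64/3, d(ARV,Z)=40/3
iteration 4: select ARV,K (d=7); attach at lengths (2, 7/2); label the merged cluster AKRV
  updated: d(AKRV,TW)=81/4, d(AKRV,X)=18, d(AKRV,Z)=29/2
iteration 5: select AKRV,Z (d=29/2); attach at lengths (15/4, 29/4); label the merged cluster AKRVZ
  updated: d(AKRVZ,TW)=96/5, d(AKRVZ,X)=94/5
iteration 6: select TW,X (d=33/2); attach at lengths (31/4, 33/4); label the merged cluster TWX
  updated: d(AKRVZ,TWX)=286/15
iteration 7: select AKRVZ,TWX (d=286/15); attach at lengths (137/60, 77/60); label the merged cluster AKRTVWXZ
final tree: (((((A:1,R:1):1/2,V:3/2):2,K:7/2):15/4,Z:29/4):137/60,((T:1/2,W:1/2):31/4,X:33/4):77/60)
total length: 616/15

(((((A:1,R:1):1/2,V:3/2):2,K:7/2):15/4,Z:29/4):137/60,((T:1/2,W:1/2):31/4,X:33/4):77/60)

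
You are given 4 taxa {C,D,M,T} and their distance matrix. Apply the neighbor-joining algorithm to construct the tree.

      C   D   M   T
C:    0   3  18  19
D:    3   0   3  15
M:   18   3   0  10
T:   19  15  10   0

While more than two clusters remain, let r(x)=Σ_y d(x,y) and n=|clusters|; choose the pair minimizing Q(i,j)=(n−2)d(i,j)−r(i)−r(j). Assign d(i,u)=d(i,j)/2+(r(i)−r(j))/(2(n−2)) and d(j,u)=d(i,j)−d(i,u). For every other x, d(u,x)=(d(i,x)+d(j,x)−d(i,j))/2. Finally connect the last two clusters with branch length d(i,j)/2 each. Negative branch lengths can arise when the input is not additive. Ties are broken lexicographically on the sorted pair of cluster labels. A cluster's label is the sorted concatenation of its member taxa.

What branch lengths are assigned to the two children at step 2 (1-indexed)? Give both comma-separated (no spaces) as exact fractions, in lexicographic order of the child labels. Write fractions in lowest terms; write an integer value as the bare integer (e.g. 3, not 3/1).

29/4,7/4

iteration 1: select C,D (d=3, Q=-55); attach at lengths (25/4, -13/4); label the merged cluster CD
  updated: d(CD,M)=9, d(CD,T)=31/2
iteration 2: select CD,M (d=9, Q=-69/2); attach at lengths (29/4, 7/4); label the merged cluster CDM
  updated: d(CDM,T)=33/4
iteration 3: select CDM,T (d=33/4); attach at lengths (33/8, 33/8); label the merged cluster CDMT
final tree: (((C:25/4,D:-13/4):29/4,M:7/4):33/8,T:33/8)
total length: 81/4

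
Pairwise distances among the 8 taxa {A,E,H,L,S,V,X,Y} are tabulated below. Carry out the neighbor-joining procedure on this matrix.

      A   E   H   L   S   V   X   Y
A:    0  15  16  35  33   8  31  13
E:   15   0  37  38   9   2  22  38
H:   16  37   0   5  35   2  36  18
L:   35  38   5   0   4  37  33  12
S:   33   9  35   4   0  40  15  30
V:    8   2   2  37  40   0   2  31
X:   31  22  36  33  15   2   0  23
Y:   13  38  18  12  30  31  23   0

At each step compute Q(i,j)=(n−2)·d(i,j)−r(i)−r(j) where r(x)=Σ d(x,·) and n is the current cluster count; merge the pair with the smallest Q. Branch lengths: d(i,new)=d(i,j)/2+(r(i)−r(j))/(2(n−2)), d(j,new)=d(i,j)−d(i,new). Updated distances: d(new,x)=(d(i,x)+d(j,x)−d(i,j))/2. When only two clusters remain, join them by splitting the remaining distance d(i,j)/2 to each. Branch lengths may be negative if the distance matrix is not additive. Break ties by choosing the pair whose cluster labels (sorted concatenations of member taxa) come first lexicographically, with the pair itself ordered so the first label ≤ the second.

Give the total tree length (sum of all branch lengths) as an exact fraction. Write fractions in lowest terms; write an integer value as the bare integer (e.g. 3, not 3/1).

iteration 1: select L,S (d=4, Q=-306); attach at lengths (11/6, 13/6); label the merged cluster LS
  updated: d(A,LS)=32, d(E,LS)=43/2, d(H,LS)=18, d(LS,V)=73/2, d(LS,X)=22, d(LS,Y)=19
iteration 2: select V,X (d=2, Q=-415/2); attach at lengths (-89/20, 129/20); label the merged cluster VX
  updated: d(A,VX)=37/2, d(E,VX)=11, d(H,VX)=18, d(LS,VX)=113/4, d(VX,Y)=26
iteration 3: select E,VX (d=11, Q=-721/4); attach at lengths (259/32, 93/32); label the merged cluster EVX
  updated: d(A,EVX)=45/4, d(EVX,H)=22, d(EVX,LS)=155/8, d(EVX,Y)=53/2
iteration 4: select A,EVX (d=45/4, Q=-941/8); attach at lengths (215/48, 325/48); label the merged cluster AEVX
  updated: d(AEVX,H)=107/8, d(AEVX,LS)=321/16, d(AEVX,Y)=113/8
iteration 5: select AEVX,Y (d=113/8, Q=-1127/16); attach at lengths (395/64, 509/64); label the merged cluster AEVXY
  updated: d(AEVXY,H)=69/8, d(AEVXY,LS)=399/32
iteration 6: select AEVXY,H (d=69/8, Q=-1251/32); attach at lengths (99/64, 453/64); label the merged cluster AEHVXY
  updated: d(AEHVXY,LS)=699/64
iteration 7: select AEHVXY,LS (d=699/64); attach at lengths (699/128, 699/128); label the merged cluster AEHLSVXY
final tree: ((((A:215/48,(E:259/32,(V:-89/20,X:129/20):93/32):325/48):395/64,Y:509/64):99/64,H:453/64):699/128,(L:11/6,S:13/6):699/128)
total length: 3963/64

3963/64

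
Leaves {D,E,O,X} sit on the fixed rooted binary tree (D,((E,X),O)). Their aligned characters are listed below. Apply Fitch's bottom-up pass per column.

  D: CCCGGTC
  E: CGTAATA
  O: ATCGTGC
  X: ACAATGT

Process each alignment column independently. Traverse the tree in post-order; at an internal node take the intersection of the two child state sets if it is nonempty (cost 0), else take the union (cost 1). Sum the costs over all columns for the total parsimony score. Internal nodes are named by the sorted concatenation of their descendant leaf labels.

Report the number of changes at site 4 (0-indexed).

2

EX@0: {C} ∪ {A} = {A,C} (union, +1)
EOX@0: {A,C} ∩ {A} = {A} (intersection, +0)
DEOX@0: {C} ∪ {A} = {A,C} (union, +1)
EX@1: {G} ∪ {C} = {C,G} (union, +1)
EOX@1: {C,G} ∪ {T} = {C,G,T} (union, +1)
DEOX@1: {C} ∩ {C,G,T} = {C} (intersection, +0)
EX@2: {T} ∪ {A} = {A,T} (union, +1)
EOX@2: {A,T} ∪ {C} = {A,C,T} (union, +1)
DEOX@2: {C} ∩ {A,C,T} = {C} (intersection, +0)
EX@3: {A} ∩ {A} = {A} (intersection, +0)
EOX@3: {A} ∪ {G} = {A,G} (union, +1)
DEOX@3: {G} ∩ {A,G} = {G} (intersection, +0)
EX@4: {A} ∪ {T} = {A,T} (union, +1)
EOX@4: {A,T} ∩ {T} = {T} (intersection, +0)
DEOX@4: {G} ∪ {T} = {G,T} (union, +1)
EX@5: {T} ∪ {G} = {G,T} (union, +1)
EOX@5: {G,T} ∩ {G} = {G} (intersection, +0)
DEOX@5: {T} ∪ {G} = {G,T} (union, +1)
EX@6: {A} ∪ {T} = {A,T} (union, +1)
EOX@6: {A,T} ∪ {C} = {A,C,T} (union, +1)
DEOX@6: {C} ∩ {A,C,T} = {C} (intersection, +0)
per-site changes: [2, 2, 2, 1, 2, 2, 2]; total = 13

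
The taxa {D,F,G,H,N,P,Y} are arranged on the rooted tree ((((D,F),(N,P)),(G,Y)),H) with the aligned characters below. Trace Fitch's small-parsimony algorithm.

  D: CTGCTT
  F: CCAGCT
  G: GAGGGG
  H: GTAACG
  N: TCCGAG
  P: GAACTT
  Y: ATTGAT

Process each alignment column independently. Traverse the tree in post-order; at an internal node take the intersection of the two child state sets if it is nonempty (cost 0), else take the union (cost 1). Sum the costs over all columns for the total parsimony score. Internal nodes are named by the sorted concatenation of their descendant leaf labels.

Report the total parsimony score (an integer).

22

[col 0] DF: children D:{C}, F:{C} ∩→ {C}; cost 0
[col 0] NP: children N:{T}, P:{G} ∪→ {G,T}; cost 1
[col 0] DFNP: children DF:{C}, NP:{G,T} ∪→ {C,G,T}; cost 1
[col 0] GY: children G:{G}, Y:{A} ∪→ {A,G}; cost 1
[col 0] DFGNPY: children DFNP:{C,G,T}, GY:{A,G} ∩→ {G}; cost 0
[col 0] DFGHNPY: children DFGNPY:{G}, H:{G} ∩→ {G}; cost 0
[col 1] DF: children D:{T}, F:{C} ∪→ {C,T}; cost 1
[col 1] NP: children N:{C}, P:{A} ∪→ {A,C}; cost 1
[col 1] DFNP: children DF:{C,T}, NP:{A,C} ∩→ {C}; cost 0
[col 1] GY: children G:{A}, Y:{T} ∪→ {A,T}; cost 1
[col 1] DFGNPY: children DFNP:{C}, GY:{A,T} ∪→ {A,C,T}; cost 1
[col 1] DFGHNPY: children DFGNPY:{A,C,T}, H:{T} ∩→ {T}; cost 0
[col 2] DF: children D:{G}, F:{A} ∪→ {A,G}; cost 1
[col 2] NP: children N:{C}, P:{A} ∪→ {A,C}; cost 1
[col 2] DFNP: children DF:{A,G}, NP:{A,C} ∩→ {A}; cost 0
[col 2] GY: children G:{G}, Y:{T} ∪→ {G,T}; cost 1
[col 2] DFGNPY: children DFNP:{A}, GY:{G,T} ∪→ {A,G,T}; cost 1
[col 2] DFGHNPY: children DFGNPY:{A,G,T}, H:{A} ∩→ {A}; cost 0
[col 3] DF: children D:{C}, F:{G} ∪→ {C,G}; cost 1
[col 3] NP: children N:{G}, P:{C} ∪→ {C,G}; cost 1
[col 3] DFNP: children DF:{C,G}, NP:{C,G} ∩→ {C,G}; cost 0
[col 3] GY: children G:{G}, Y:{G} ∩→ {G}; cost 0
[col 3] DFGNPY: children DFNP:{C,G}, GY:{G} ∩→ {G}; cost 0
[col 3] DFGHNPY: children DFGNPY:{G}, H:{A} ∪→ {A,G}; cost 1
[col 4] DF: children D:{T}, F:{C} ∪→ {C,T}; cost 1
[col 4] NP: children N:{A}, P:{T} ∪→ {A,T}; cost 1
[col 4] DFNP: children DF:{C,T}, NP:{A,T} ∩→ {T}; cost 0
[col 4] GY: children G:{G}, Y:{A} ∪→ {A,G}; cost 1
[col 4] DFGNPY: children DFNP:{T}, GY:{A,G} ∪→ {A,G,T}; cost 1
[col 4] DFGHNPY: children DFGNPY:{A,G,T}, H:{C} ∪→ {A,C,G,T}; cost 1
[col 5] DF: children D:{T}, F:{T} ∩→ {T}; cost 0
[col 5] NP: children N:{G}, P:{T} ∪→ {G,T}; cost 1
[col 5] DFNP: children DF:{T}, NP:{G,T} ∩→ {T}; cost 0
[col 5] GY: children G:{G}, Y:{T} ∪→ {G,T}; cost 1
[col 5] DFGNPY: children DFNP:{T}, GY:{G,T} ∩→ {T}; cost 0
[col 5] DFGHNPY: children DFGNPY:{T}, H:{G} ∪→ {G,T}; cost 1
per-site changes: [3, 4, 4, 3, 5, 3]; total = 22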